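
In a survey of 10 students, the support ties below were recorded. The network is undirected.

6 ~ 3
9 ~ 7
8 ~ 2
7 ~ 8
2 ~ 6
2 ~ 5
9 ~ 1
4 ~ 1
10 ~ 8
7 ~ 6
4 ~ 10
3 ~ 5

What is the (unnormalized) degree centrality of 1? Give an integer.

2

1 is directly tied to 4 and 9. That is 2 neighbors, so the degree of 1 is 2.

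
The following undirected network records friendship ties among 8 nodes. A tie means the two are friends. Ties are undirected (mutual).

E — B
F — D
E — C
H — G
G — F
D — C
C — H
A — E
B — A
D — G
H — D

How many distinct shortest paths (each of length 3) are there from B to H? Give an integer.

1

The shortest distance is 3, and the only length-3 path is B–E–C–H. So there is exactly 1 shortest path.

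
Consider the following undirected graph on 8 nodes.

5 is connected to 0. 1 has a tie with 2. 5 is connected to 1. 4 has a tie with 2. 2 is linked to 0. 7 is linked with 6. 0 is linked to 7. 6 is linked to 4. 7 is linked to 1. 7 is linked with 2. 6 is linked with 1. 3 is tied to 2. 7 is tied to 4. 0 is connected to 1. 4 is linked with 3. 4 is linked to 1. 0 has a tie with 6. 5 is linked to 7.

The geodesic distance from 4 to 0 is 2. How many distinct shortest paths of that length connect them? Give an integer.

4

The shortest distance is 2. The length-2 paths are: 4–7–0; 4–1–0; 4–6–0; 4–2–0.
That gives 4 distinct shortest paths.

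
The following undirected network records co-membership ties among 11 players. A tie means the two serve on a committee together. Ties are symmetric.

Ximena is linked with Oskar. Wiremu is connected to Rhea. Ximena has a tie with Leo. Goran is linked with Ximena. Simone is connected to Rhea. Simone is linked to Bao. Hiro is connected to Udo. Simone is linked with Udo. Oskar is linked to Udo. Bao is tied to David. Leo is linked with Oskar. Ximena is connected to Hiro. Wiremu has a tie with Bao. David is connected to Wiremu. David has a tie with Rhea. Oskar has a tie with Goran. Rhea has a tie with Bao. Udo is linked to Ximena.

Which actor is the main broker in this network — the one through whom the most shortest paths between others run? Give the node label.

Udo

Unnormalized betweenness of each node: Bao:7, David:0, Goran:0, Hiro:0, Leo:0, Oskar:13/2, Rhea:7, Simone:24, Udo:51/2, Wiremu:0, Ximena:9.
Udo has the largest value, 51/2, making it the main broker — the node through which the most shortest paths run.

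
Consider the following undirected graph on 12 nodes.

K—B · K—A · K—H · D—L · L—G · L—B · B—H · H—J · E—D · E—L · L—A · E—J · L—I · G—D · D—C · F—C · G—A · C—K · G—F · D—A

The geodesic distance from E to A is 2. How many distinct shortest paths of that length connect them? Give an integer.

The shortest distance is 2. The length-2 paths are: E–L–A; E–D–A.
That gives 2 distinct shortest paths.

2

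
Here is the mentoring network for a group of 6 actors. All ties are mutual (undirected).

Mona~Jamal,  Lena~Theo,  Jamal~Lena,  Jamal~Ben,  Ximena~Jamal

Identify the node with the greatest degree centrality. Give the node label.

Degrees — Ben:1, Jamal:4, Lena:2, Mona:1, Theo:1, Ximena:1.
The maximum is 4, attained only by Jamal.

Jamal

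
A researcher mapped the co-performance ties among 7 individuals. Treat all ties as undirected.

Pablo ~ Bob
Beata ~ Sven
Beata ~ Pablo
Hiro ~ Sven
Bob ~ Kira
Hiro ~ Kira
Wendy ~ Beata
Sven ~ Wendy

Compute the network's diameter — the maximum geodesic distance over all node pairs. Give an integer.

3

Eccentricity of each node (its greatest distance to any other): Beata:3, Bob:3, Hiro:3, Kira:3, Pablo:3, Sven:3, Wendy:3.
The maximum eccentricity is 3, realized for instance by the pair Sven–Bob via Sven – Beata – Pablo – Bob. So the diameter is 3.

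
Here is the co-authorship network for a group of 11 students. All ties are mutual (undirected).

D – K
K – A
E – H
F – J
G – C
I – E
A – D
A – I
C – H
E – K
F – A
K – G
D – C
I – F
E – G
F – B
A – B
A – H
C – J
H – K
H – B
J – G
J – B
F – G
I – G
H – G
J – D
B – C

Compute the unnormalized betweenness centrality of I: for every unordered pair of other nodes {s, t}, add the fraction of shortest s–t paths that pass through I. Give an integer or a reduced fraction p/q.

Pairs whose geodesics pass through I — G–A: 1/4; A–E: 1/3; F–E: 1/2.
All other pairs contribute 0.
Summing the contributions gives betweenness(I) = 13/12.

13/12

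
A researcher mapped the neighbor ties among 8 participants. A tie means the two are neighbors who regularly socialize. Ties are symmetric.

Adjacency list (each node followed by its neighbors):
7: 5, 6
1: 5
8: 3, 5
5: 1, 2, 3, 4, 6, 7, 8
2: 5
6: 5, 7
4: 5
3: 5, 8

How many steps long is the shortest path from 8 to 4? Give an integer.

2

One shortest route is 8 – 5 – 4, which uses 2 edges, and 8 and 4 are not directly tied, so nothing shorter exists. So d(8,4) = 2.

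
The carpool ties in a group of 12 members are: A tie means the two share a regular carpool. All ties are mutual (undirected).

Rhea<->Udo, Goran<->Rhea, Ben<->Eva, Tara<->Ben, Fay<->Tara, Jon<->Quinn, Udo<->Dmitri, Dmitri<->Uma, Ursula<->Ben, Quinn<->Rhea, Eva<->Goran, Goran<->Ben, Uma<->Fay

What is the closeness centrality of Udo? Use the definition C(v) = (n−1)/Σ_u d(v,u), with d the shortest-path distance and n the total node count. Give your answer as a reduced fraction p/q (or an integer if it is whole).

Distances from Udo: Ben:3, Dmitri:1, Eva:3, Fay:3, Goran:2, Jon:3, Quinn:2, Rhea:1, Tara:4, Uma:2, Ursula:4. Sum = 28.
n = 12, so closeness = 11/28.

11/28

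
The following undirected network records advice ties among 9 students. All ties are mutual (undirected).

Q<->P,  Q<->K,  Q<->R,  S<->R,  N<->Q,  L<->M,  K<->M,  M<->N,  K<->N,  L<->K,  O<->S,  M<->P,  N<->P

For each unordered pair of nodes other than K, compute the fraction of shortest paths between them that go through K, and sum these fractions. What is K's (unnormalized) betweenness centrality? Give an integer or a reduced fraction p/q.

35/6

Pairs whose geodesics pass through K — M–Q: 1/3; M–S: 1/3; M–R: 1/3; M–O: 1/3; N–L: 1/2; Q–L: 1; L–S: 1; L–R: 1; L–O: 1.
All other pairs contribute 0.
Summing the contributions gives betweenness(K) = 35/6.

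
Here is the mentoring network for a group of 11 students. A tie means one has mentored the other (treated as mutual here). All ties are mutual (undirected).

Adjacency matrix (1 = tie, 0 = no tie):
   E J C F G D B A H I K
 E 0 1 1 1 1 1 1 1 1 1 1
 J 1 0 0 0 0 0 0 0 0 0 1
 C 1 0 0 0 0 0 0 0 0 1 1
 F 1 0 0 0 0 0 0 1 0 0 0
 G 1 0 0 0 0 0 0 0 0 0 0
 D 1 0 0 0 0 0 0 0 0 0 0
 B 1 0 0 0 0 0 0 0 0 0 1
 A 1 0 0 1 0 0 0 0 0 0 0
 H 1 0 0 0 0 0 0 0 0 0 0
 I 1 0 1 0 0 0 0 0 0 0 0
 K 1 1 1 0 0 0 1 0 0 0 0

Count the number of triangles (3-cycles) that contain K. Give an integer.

K's neighbors: B, C, E, and J.
Neighbor pairs that are themselves tied: K–B–E; K–C–E; K–E–J. Each forms one triangle with K, for 3 in total.

3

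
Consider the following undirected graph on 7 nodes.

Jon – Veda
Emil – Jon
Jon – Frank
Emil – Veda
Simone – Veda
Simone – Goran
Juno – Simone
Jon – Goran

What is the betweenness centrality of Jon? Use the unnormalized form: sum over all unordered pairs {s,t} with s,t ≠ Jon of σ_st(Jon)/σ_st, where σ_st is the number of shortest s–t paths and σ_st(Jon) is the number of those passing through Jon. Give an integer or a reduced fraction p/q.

13/2

Pairs whose geodesics pass through Jon — Juno–Frank: 2/2; Veda–Goran: 1/2; Veda–Frank: 1; Goran–Frank: 1; Goran–Emil: 1; Frank–Emil: 1; Frank–Simone: 2/2.
All other pairs contribute 0.
Summing the contributions gives betweenness(Jon) = 13/2.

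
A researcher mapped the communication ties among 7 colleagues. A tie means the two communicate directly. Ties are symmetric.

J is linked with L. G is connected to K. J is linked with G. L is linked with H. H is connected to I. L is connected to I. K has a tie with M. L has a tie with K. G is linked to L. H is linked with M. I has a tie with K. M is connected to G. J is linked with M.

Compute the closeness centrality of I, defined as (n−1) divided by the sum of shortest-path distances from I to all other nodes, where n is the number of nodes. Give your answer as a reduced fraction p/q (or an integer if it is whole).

2/3

Distances from I: G:2, H:1, J:2, K:1, L:1, M:2. Sum = 9.
n = 7, so closeness = 6/9 = 2/3.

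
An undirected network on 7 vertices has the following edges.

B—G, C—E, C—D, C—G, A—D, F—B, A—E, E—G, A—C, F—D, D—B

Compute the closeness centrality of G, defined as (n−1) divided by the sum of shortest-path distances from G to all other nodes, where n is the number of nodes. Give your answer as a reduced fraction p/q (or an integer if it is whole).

2/3

Distances from G: A:2, B:1, C:1, D:2, E:1, F:2. Sum = 9.
n = 7, so closeness = 6/9 = 2/3.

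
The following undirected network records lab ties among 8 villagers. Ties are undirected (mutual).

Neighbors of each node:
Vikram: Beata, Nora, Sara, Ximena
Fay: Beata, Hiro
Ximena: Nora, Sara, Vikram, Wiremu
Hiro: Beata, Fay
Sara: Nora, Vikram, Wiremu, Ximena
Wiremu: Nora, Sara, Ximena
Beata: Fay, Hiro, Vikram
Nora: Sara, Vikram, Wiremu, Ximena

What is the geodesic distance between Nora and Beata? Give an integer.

One shortest route is Nora – Vikram – Beata, which uses 2 edges, and Nora and Beata are not directly tied, so nothing shorter exists. So d(Nora,Beata) = 2.

2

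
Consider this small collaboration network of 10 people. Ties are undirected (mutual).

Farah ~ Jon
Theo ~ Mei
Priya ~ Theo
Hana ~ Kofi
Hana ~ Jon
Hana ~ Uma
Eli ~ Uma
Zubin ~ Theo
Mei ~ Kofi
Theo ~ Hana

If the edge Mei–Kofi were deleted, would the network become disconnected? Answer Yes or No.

Even without that edge, Mei still reaches Kofi via Mei – Theo – Hana – Kofi, so the network stays connected. Not a bridge.

No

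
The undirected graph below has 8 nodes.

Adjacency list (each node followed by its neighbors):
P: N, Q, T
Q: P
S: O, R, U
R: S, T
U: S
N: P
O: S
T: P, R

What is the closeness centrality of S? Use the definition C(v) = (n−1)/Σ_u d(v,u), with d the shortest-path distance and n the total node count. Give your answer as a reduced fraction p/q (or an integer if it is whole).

Distances from S: N:4, O:1, P:3, Q:4, R:1, T:2, U:1. Sum = 16.
n = 8, so closeness = 7/16.

7/16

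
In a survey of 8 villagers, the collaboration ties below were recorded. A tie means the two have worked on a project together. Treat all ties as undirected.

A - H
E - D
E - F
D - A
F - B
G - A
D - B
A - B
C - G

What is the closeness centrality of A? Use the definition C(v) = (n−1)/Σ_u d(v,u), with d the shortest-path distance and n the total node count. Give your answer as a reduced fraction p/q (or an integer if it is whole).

Distances from A: B:1, C:2, D:1, E:2, F:2, G:1, H:1. Sum = 10.
n = 8, so closeness = 7/10.

7/10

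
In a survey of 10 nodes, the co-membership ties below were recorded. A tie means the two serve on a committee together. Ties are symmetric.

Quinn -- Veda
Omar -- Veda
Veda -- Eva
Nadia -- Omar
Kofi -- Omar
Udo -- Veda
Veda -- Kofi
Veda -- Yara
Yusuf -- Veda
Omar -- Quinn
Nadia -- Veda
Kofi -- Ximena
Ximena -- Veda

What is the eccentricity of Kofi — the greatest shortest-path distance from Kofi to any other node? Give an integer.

Distances from Kofi: Eva:2, Nadia:2, Omar:1, Quinn:2, Udo:2, Veda:1, Ximena:1, Yara:2, Yusuf:2.
The largest is 2 (to Quinn, Eva, Nadia, Yara, Yusuf, and Udo), so the eccentricity of Kofi is 2.

2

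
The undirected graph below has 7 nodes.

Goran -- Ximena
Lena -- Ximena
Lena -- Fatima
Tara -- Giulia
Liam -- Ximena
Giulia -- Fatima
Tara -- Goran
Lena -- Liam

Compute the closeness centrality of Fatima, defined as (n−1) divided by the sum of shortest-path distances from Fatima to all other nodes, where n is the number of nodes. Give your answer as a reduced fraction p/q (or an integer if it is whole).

6/11

Distances from Fatima: Giulia:1, Goran:3, Lena:1, Liam:2, Tara:2, Ximena:2. Sum = 11.
n = 7, so closeness = 6/11.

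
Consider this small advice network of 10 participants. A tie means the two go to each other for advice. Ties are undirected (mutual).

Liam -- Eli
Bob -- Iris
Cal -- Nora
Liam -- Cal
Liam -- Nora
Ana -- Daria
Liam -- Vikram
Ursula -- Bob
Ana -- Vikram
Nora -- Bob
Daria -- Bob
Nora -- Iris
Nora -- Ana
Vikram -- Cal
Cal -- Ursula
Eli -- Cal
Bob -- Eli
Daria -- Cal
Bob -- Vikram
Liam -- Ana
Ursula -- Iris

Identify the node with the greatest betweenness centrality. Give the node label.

Unnormalized betweenness of each node: Ana:17/12, Bob:175/24, Cal:71/12, Daria:31/30, Eli:8/15, Iris:11/24, Liam:55/24, Nora:479/120, Ursula:7/10, Vikram:41/30.
Bob has the largest value, 175/24, making it the main broker — the node through which the most shortest paths run.

Bob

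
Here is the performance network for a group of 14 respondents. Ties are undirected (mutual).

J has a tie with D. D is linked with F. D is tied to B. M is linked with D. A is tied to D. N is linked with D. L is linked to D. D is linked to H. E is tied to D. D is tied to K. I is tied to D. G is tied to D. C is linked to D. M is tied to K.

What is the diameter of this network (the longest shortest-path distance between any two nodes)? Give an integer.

Eccentricity of each node (its greatest distance to any other): A:2, B:2, C:2, D:1, E:2, F:2, G:2, H:2, I:2, J:2, K:2, L:2, M:2, N:2.
The maximum eccentricity is 2, realized for instance by the pair N–L via N – D – L. So the diameter is 2.

2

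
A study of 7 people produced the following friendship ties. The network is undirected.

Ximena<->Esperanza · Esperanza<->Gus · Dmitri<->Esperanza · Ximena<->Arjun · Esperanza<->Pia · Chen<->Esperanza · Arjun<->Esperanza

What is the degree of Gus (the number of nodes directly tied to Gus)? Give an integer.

Gus is directly tied to Esperanza. That is 1 neighbor, so the degree of Gus is 1.

1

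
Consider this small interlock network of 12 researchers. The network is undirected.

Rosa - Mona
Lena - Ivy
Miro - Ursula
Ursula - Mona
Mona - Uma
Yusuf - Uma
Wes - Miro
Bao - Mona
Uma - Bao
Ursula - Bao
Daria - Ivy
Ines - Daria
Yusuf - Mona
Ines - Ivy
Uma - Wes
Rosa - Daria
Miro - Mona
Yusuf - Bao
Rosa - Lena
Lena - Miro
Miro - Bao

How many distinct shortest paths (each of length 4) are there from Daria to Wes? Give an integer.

The shortest distance is 4. The length-4 paths are: Daria–Rosa–Mona–Uma–Wes; Daria–Ivy–Lena–Miro–Wes; Daria–Rosa–Lena–Miro–Wes; Daria–Rosa–Mona–Miro–Wes.
That gives 4 distinct shortest paths.

4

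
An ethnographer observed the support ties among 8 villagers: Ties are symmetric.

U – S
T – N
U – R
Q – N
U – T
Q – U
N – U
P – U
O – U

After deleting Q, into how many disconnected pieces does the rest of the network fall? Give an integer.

1

Q's neighbors (N and U) remain reachable from one another through other ties, so the rest of the network stays in one piece.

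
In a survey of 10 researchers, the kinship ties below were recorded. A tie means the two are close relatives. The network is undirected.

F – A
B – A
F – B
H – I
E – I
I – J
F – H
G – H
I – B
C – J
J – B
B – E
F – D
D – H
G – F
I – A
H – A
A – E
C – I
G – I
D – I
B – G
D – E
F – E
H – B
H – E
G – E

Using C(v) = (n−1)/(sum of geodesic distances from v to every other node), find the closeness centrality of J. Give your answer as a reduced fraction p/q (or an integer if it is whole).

Distances from J: A:2, B:1, C:1, D:2, E:2, F:2, G:2, H:2, I:1. Sum = 15.
n = 10, so closeness = 9/15 = 3/5.

3/5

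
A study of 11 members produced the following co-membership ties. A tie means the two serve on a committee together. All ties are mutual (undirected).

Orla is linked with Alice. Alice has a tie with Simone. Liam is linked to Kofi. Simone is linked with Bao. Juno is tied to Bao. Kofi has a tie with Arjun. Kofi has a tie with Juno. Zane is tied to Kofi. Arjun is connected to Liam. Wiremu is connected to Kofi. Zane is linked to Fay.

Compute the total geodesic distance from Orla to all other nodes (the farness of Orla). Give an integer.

46

Distances from Orla: Alice:1, Arjun:6, Bao:3, Fay:7, Juno:4, Kofi:5, Liam:6, Simone:2, Wiremu:6, Zane:6.
Sum = 1 + 6 + 3 + 7 + 4 + 5 + 6 + 2 + 6 + 6 = 46.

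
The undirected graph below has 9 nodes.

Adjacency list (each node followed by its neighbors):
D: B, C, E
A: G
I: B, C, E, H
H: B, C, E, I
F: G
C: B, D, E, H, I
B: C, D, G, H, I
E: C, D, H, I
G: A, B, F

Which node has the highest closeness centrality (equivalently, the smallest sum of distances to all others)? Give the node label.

B

Farness (sum of distances to all others) for each node — A:21, B:11, C:13, D:15, E:17, F:21, G:14, H:14, I:14.
The smallest farness is 11, for B, so B has the highest closeness.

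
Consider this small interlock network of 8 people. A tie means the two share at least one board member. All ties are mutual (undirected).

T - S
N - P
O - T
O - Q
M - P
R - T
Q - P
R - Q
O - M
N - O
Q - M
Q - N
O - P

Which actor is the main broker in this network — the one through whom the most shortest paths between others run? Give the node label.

Unnormalized betweenness of each node: M:0, N:0, O:22/3, P:1/3, Q:23/6, R:1, S:0, T:13/2.
O has the largest value, 22/3, making it the main broker — the node through which the most shortest paths run.

O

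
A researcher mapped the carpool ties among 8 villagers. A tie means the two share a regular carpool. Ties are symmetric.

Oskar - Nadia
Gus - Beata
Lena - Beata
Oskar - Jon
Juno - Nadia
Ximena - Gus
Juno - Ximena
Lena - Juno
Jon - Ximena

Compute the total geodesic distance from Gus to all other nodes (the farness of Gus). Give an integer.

14

Distances from Gus: Beata:1, Jon:2, Juno:2, Lena:2, Nadia:3, Oskar:3, Ximena:1.
Sum = 1 + 2 + 2 + 2 + 3 + 3 + 1 = 14.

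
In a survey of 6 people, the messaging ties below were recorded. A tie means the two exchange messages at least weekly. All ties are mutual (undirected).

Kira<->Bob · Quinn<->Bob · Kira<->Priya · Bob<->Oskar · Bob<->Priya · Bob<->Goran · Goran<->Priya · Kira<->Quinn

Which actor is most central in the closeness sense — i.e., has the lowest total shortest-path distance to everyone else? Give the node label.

Bob

Farness (sum of distances to all others) for each node — Bob:5, Goran:8, Kira:7, Oskar:9, Priya:7, Quinn:8.
The smallest farness is 5, for Bob, so Bob has the highest closeness.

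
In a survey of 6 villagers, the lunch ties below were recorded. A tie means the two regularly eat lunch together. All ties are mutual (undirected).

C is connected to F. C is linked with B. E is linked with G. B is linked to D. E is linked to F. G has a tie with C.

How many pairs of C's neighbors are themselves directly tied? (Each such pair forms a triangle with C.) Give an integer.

0

C's neighbors are B, F, and G, but none of them are tied to each other, so no triangle contains C.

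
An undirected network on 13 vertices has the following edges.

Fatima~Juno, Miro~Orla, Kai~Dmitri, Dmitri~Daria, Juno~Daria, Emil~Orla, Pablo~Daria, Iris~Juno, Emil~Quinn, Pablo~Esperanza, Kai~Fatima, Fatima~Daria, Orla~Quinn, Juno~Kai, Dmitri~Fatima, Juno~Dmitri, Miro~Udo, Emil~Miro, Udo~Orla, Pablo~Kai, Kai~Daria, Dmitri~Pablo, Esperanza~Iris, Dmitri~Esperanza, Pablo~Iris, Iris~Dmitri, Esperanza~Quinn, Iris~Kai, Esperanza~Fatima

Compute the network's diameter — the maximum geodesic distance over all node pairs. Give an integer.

5

Eccentricity of each node (its greatest distance to any other): Daria:5, Dmitri:4, Emil:4, Esperanza:3, Fatima:4, Iris:4, Juno:5, Kai:5, Miro:5, Orla:4, Pablo:4, Quinn:3, Udo:5.
The maximum eccentricity is 5, realized for instance by the pair Kai–Udo via Kai – Pablo – Esperanza – Quinn – Orla – Udo. So the diameter is 5.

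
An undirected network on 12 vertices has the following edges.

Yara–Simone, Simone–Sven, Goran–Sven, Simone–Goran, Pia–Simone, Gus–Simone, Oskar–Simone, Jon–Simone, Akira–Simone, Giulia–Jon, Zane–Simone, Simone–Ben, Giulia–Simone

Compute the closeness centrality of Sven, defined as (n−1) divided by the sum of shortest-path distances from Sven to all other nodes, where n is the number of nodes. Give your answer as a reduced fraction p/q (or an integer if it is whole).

Distances from Sven: Akira:2, Ben:2, Giulia:2, Goran:1, Gus:2, Jon:2, Oskar:2, Pia:2, Simone:1, Yara:2, Zane:2. Sum = 20.
n = 12, so closeness = 11/20.

11/20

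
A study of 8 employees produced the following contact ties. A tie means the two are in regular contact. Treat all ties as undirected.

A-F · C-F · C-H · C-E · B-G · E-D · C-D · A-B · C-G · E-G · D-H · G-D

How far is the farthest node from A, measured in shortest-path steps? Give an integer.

3

Distances from A: B:1, C:2, D:3, E:3, F:1, G:2, H:3.
The largest is 3 (to E, D, and H), so the eccentricity of A is 3.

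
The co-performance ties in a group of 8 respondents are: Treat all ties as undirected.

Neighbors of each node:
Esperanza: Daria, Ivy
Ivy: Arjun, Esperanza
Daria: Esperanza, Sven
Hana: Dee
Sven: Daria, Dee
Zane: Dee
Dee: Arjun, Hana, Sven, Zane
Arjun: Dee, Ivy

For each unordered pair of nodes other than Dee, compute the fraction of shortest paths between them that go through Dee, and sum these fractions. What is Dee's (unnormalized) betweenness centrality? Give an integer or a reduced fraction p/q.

Pairs whose geodesics pass through Dee — Hana–Daria: 1; Hana–Esperanza: 2/2; Hana–Zane: 1; Hana–Ivy: 1; Hana–Sven: 1; Hana–Arjun: 1; Daria–Zane: 1; Daria–Arjun: 1/2; Esperanza–Zane: 2/2; Zane–Ivy: 1; Zane–Sven: 1; Zane–Arjun: 1; Ivy–Sven: 1/2; Sven–Arjun: 1.
All other pairs contribute 0.
Summing the contributions gives betweenness(Dee) = 13.

13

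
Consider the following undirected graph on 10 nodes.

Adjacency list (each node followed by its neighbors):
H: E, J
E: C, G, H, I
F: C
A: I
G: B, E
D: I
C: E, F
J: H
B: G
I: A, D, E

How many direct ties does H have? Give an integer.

H is directly tied to E and J. That is 2 neighbors, so the degree of H is 2.

2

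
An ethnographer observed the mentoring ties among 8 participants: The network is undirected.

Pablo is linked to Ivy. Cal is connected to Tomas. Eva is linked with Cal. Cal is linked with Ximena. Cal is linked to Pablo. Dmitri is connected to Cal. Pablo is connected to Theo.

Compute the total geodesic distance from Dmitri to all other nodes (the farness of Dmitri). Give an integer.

Distances from Dmitri: Cal:1, Eva:2, Ivy:3, Pablo:2, Theo:3, Tomas:2, Ximena:2.
Sum = 1 + 2 + 3 + 2 + 3 + 2 + 2 = 15.

15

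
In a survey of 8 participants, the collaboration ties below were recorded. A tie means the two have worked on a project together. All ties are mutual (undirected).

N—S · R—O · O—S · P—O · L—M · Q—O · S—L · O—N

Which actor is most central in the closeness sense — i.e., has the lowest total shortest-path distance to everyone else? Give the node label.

Farness (sum of distances to all others) for each node — L:15, M:21, N:13, O:10, P:16, Q:16, R:16, S:11.
The smallest farness is 10, for O, so O has the highest closeness.

O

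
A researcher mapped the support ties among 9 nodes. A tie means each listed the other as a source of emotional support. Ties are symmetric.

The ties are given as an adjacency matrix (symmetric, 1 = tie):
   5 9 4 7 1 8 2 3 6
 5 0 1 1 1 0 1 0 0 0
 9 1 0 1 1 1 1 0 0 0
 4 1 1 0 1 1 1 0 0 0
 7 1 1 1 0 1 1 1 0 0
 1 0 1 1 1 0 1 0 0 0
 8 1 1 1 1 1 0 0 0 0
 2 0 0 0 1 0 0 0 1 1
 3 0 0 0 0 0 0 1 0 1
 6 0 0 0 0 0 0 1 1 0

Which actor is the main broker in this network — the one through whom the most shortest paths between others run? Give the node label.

7

Unnormalized betweenness of each node: 1:0, 2:12, 3:0, 4:1/4, 5:0, 6:0, 7:61/4, 8:1/4, 9:1/4.
7 has the largest value, 61/4, making it the main broker — the node through which the most shortest paths run.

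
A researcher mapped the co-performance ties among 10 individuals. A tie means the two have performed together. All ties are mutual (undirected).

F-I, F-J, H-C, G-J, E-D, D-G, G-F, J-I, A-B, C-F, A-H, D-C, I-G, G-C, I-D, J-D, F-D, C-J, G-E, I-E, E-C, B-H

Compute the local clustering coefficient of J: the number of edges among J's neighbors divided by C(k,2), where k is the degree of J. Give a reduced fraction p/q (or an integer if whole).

9/10

J's neighbors: C, D, F, G, and I (k = 5).
Possible neighbor pairs: C(5,2) = 10. Edges among them: C–D, C–F, C–G, D–F, D–G, D–I, F–G, F–I, G–I → e = 9.
Clustering(J) = 9/10.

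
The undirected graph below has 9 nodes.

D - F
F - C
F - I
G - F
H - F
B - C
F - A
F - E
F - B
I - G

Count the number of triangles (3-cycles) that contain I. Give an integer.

1

I's neighbors: F and G.
Neighbor pairs that are themselves tied: I–F–G. Each forms one triangle with I, for 1 in total.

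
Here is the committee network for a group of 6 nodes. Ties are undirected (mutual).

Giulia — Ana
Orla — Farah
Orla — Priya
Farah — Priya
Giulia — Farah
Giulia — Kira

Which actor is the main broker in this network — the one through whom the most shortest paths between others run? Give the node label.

Unnormalized betweenness of each node: Ana:0, Farah:6, Giulia:7, Kira:0, Orla:0, Priya:0.
Giulia has the largest value, 7, making it the main broker — the node through which the most shortest paths run.

Giulia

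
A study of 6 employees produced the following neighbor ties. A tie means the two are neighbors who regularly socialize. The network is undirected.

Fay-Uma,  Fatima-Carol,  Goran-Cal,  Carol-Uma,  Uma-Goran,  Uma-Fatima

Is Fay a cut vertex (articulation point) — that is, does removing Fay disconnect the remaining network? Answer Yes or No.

Even without Fay, every remaining node can still reach every other (the residual graph is connected), so Fay is not a cut vertex.

No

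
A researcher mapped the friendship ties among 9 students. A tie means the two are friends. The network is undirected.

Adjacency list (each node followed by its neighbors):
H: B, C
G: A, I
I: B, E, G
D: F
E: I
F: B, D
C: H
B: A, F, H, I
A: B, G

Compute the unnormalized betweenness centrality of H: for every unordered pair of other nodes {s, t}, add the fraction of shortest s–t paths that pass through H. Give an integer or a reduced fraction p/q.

7

Pairs whose geodesics pass through H — I–C: 1; C–F: 1; C–G: 2/2; C–A: 1; C–D: 1; C–E: 1; C–B: 1.
All other pairs contribute 0.
Summing the contributions gives betweenness(H) = 7.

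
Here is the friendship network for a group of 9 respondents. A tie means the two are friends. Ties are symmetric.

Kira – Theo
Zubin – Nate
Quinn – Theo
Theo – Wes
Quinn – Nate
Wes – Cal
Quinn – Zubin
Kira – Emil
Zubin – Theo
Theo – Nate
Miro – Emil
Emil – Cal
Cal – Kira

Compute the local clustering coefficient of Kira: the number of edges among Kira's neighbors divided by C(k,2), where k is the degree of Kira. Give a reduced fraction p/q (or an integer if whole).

Kira's neighbors: Cal, Emil, and Theo (k = 3).
Possible neighbor pairs: C(3,2) = 3. Edges among them: Cal–Emil → e = 1.
Clustering(Kira) = 1/3.

1/3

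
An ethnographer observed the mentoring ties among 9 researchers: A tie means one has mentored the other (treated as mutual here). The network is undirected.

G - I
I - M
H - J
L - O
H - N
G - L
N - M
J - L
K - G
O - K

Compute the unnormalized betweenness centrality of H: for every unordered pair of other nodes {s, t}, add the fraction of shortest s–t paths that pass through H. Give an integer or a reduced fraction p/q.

4

Pairs whose geodesics pass through H — J–M: 1; J–N: 1; L–N: 1; O–N: 1.
All other pairs contribute 0.
Summing the contributions gives betweenness(H) = 4.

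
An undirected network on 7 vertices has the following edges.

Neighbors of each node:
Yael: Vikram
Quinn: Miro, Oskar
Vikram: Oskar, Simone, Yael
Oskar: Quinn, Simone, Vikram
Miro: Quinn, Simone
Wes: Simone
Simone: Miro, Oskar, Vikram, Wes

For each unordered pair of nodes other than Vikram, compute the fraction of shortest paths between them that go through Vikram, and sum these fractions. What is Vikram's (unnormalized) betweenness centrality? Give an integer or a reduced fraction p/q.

5

Pairs whose geodesics pass through Vikram — Miro–Yael: 1; Oskar–Yael: 1; Simone–Yael: 1; Quinn–Yael: 1; Yael–Wes: 1.
All other pairs contribute 0.
Summing the contributions gives betweenness(Vikram) = 5.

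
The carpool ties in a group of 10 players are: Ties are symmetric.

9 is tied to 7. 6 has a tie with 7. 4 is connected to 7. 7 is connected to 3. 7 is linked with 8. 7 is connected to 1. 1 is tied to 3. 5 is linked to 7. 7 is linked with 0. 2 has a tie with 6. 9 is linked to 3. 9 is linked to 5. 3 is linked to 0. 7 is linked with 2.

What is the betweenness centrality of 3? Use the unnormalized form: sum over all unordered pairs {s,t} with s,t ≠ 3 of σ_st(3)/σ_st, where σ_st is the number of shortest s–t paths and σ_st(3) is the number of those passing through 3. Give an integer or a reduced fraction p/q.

3/2

Pairs whose geodesics pass through 3 — 0–1: 1/2; 0–9: 1/2; 1–9: 1/2.
All other pairs contribute 0.
Summing the contributions gives betweenness(3) = 3/2.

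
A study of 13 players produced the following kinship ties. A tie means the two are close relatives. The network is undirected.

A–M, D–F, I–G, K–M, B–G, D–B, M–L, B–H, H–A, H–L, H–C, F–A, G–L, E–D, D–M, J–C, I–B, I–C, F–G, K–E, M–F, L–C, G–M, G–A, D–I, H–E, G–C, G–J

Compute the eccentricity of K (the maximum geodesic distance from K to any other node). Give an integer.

3

Distances from K: A:2, B:3, C:3, D:2, E:1, F:2, G:2, H:2, I:3, J:3, L:2, M:1.
The largest is 3 (to B, I, C, and J), so the eccentricity of K is 3.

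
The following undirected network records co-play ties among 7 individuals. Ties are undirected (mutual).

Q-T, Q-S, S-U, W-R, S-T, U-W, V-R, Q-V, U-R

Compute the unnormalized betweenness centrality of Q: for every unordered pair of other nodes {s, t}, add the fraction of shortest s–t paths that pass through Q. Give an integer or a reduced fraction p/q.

5/2

Pairs whose geodesics pass through Q — S–V: 1; R–T: 1/2; V–T: 1.
All other pairs contribute 0.
Summing the contributions gives betweenness(Q) = 5/2.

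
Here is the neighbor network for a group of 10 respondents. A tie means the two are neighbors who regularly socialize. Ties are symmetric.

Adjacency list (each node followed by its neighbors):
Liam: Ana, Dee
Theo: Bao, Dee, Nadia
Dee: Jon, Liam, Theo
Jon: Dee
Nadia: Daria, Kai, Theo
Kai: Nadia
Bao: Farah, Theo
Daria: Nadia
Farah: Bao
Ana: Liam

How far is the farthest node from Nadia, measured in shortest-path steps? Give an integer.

Distances from Nadia: Ana:4, Bao:2, Daria:1, Dee:2, Farah:3, Jon:3, Kai:1, Liam:3, Theo:1.
The largest is 4 (to Ana), so the eccentricity of Nadia is 4.

4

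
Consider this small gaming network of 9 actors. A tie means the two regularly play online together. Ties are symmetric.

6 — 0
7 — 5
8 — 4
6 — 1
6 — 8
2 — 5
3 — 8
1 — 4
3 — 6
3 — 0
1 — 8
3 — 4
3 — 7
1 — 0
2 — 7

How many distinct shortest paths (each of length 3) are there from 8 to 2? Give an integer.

The shortest distance is 3, and the only length-3 path is 8–3–7–2. So there is exactly 1 shortest path.

1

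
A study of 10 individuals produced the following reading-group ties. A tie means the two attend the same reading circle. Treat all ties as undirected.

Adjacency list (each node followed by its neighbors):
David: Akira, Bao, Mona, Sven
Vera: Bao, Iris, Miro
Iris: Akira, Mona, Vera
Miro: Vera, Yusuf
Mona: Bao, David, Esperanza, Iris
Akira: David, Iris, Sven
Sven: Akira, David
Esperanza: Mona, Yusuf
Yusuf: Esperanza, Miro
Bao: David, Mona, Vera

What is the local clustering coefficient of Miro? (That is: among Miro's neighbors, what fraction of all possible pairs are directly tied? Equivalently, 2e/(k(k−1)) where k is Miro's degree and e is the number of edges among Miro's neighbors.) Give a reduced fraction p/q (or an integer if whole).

Miro's neighbors: Vera and Yusuf (k = 2).
Possible neighbor pairs: C(2,2) = 1. Edges among them: none → e = 0.
Clustering(Miro) = 0/1.

0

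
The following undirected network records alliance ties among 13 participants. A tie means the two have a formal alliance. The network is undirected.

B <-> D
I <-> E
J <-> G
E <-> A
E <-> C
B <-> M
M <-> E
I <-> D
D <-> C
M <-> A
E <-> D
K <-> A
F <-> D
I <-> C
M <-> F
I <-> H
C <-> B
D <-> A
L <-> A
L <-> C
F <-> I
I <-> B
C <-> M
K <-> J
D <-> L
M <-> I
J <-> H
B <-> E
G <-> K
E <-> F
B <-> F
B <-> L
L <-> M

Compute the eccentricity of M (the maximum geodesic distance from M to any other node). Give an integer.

3

Distances from M: A:1, B:1, C:1, D:2, E:1, F:1, G:3, H:2, I:1, J:3, K:2, L:1.
The largest is 3 (to J and G), so the eccentricity of M is 3.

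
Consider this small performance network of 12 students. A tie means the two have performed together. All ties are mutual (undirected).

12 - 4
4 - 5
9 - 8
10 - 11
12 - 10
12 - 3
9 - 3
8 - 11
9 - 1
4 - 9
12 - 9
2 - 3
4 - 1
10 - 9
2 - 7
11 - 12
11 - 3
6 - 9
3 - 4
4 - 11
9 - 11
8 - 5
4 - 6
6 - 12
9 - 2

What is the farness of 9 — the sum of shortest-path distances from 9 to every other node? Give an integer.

Distances from 9: 1:1, 2:1, 3:1, 4:1, 5:2, 6:1, 7:2, 8:1, 10:1, 11:1, 12:1.
Sum = 1 + 1 + 1 + 1 + 2 + 1 + 2 + 1 + 1 + 1 + 1 = 13.

13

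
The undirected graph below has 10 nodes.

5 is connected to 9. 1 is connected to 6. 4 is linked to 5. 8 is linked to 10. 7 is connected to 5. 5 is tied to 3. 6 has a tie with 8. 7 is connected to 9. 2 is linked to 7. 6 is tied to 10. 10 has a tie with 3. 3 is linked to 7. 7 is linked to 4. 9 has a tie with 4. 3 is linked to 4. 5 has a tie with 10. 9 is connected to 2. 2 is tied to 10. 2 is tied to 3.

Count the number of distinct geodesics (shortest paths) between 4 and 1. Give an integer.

The shortest distance is 4. The length-4 paths are: 4–3–10–6–1; 4–5–10–6–1.
That gives 2 distinct shortest paths.

2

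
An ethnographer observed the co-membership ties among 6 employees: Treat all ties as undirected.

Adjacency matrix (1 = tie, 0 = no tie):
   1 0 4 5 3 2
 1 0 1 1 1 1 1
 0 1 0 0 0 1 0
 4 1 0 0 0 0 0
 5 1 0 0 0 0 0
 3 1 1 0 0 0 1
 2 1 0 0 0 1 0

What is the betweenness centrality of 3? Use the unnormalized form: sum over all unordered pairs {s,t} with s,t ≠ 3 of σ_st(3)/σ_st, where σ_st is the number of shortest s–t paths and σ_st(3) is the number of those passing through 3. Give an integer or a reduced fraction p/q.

Pairs whose geodesics pass through 3 — 0–2: 1/2.
All other pairs contribute 0.
Summing the contributions gives betweenness(3) = 1/2.

1/2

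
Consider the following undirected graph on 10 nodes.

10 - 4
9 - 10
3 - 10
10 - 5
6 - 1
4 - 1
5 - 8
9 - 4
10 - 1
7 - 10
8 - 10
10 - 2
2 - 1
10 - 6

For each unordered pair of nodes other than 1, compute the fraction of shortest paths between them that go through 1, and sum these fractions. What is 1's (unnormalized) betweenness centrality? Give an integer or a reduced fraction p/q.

3/2

Pairs whose geodesics pass through 1 — 4–6: 1/2; 4–2: 1/2; 6–2: 1/2.
All other pairs contribute 0.
Summing the contributions gives betweenness(1) = 3/2.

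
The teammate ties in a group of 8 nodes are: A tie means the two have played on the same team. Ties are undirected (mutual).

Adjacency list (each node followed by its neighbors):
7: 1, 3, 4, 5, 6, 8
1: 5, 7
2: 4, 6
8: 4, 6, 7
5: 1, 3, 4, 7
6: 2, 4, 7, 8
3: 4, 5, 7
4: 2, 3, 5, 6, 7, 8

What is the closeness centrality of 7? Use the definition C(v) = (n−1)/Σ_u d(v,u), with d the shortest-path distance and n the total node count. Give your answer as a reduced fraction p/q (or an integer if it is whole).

7/8

Distances from 7: 1:1, 2:2, 3:1, 4:1, 5:1, 6:1, 8:1. Sum = 8.
n = 8, so closeness = 7/8.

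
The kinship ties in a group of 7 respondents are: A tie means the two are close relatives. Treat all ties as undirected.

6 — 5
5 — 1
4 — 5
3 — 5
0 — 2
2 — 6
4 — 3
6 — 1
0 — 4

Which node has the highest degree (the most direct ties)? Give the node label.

Degrees — 0:2, 1:2, 2:2, 3:2, 4:3, 5:4, 6:3.
The maximum is 4, attained only by 5.

5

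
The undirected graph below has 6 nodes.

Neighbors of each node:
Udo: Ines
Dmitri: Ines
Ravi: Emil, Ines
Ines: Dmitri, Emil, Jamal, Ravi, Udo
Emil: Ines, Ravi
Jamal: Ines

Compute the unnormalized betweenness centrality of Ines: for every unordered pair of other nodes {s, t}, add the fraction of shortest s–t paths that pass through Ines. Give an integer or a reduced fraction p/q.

Pairs whose geodesics pass through Ines — Ravi–Dmitri: 1; Ravi–Jamal: 1; Ravi–Udo: 1; Dmitri–Jamal: 1; Dmitri–Udo: 1; Dmitri–Emil: 1; Jamal–Udo: 1; Jamal–Emil: 1; Udo–Emil: 1.
All other pairs contribute 0.
Summing the contributions gives betweenness(Ines) = 9.

9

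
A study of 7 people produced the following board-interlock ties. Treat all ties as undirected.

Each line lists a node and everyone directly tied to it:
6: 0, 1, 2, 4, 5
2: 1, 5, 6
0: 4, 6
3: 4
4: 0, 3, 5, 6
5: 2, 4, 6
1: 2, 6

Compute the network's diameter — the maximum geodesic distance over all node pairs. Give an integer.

3

Eccentricity of each node (its greatest distance to any other): 0:2, 1:3, 2:3, 3:3, 4:2, 5:2, 6:2.
The maximum eccentricity is 3, realized for instance by the pair 3–1 via 3 – 4 – 6 – 1. So the diameter is 3.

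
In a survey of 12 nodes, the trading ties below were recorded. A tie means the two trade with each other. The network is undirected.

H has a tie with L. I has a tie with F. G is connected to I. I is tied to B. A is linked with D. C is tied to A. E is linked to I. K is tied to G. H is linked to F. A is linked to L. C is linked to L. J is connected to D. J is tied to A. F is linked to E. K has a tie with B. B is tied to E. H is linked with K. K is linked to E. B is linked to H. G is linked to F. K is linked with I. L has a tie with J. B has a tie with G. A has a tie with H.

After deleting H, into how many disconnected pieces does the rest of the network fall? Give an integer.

2

Without H, the remaining ties split the others into: {B, E, F, G, I, K}; {A, C, D, J, L}.
That's 2 separate components.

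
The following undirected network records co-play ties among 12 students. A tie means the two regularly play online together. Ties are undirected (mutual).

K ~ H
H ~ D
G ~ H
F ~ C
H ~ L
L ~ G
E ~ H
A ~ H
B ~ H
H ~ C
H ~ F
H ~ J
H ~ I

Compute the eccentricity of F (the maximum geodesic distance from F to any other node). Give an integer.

2

Distances from F: A:2, B:2, C:1, D:2, E:2, G:2, H:1, I:2, J:2, K:2, L:2.
The largest is 2 (to A, D, G, B, J, L, I, E, and K), so the eccentricity of F is 2.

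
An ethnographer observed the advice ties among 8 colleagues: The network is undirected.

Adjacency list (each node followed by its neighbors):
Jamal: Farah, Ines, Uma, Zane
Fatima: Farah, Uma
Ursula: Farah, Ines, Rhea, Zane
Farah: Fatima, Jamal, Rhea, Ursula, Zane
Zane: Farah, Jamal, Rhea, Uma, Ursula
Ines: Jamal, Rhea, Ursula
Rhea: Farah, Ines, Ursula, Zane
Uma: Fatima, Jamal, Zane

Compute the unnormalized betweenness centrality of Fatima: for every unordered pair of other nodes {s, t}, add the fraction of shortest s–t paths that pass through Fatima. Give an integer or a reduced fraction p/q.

1/3

Pairs whose geodesics pass through Fatima — Farah–Uma: 1/3.
All other pairs contribute 0.
Summing the contributions gives betweenness(Fatima) = 1/3.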